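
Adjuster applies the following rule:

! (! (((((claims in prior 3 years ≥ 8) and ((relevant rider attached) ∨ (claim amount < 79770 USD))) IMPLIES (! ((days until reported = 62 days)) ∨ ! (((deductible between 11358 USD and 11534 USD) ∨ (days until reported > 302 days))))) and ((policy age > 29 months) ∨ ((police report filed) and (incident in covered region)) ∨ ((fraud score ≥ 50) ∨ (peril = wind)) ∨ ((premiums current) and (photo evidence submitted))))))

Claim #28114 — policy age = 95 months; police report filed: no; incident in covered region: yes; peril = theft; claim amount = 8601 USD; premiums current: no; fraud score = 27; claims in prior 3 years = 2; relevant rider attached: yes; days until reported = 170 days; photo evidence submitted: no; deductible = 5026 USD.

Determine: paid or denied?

Atomic conditions:
  claims in prior 3 years ≥ 8: 2 ≥ 8 is false
  relevant rider attached: yes → true
  claim amount < 79770 USD: 8601 < 79770 is true
  days until reported = 62 days: 170 == 62 is false
  deductible between 11358 USD and 11534 USD: 5026 in [11358, 11534] is false
  days until reported > 302 days: 170 > 302 is false
  policy age > 29 months: 95 > 29 is true
  police report filed: no → false
  incident in covered region: yes → true
  fraud score ≥ 50: 27 ≥ 50 is false
  peril = wind: theft == wind is false
  premiums current: no → false
  photo evidence submitted: no → false
Combine:
[1.1.1.1.2] true OR true = true
[1.1.1.1] false AND true = false
[1.1.1.2.1] NOT false = true
[1.1.1.2.2.1] false OR false = false
[1.1.1.2.2] NOT false = true
[1.1.1.2] true OR true = true
[1.1.1] false → true (antecedent false ⇒ implication holds) = true
[1.1.2.2] false AND true = false
[1.1.2.3] false OR false = false
[1.1.2.4] false AND false = false
[1.1.2] true OR false OR false OR false = true
[1.1] true AND true = true
[1] NOT true = false
[root] NOT false = true
Overall: true → paid

Paid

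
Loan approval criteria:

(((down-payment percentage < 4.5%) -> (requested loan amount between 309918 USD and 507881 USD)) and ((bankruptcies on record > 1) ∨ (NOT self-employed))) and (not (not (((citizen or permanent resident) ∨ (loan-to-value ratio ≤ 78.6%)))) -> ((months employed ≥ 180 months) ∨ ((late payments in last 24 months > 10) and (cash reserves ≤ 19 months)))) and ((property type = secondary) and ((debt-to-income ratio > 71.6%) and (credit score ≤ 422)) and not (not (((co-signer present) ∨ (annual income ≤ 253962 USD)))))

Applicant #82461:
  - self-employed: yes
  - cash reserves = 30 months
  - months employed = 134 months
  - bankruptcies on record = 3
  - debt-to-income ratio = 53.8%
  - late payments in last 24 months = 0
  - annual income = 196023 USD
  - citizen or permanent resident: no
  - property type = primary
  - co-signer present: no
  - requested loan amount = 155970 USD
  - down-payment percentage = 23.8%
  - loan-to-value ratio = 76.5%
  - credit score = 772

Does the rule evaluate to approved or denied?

Denied

Atomic conditions:
  down-payment percentage < 4.5%: 23.8 < 4.5 is false
  requested loan amount between 309918 USD and 507881 USD: 155970 in [309918, 507881] is false
  bankruptcies on record > 1: 3 > 1 is true
  NOT self-employed: yes → false
  citizen or permanent resident: no → false
  loan-to-value ratio ≤ 78.6%: 76.5 ≤ 78.6 is true
  months employed ≥ 180 months: 134 ≥ 180 is false
  late payments in last 24 months > 10: 0 > 10 is false
  cash reserves ≤ 19 months: 30 ≤ 19 is false
  property type = secondary: primary == secondary is false
  debt-to-income ratio > 71.6%: 53.8 > 71.6 is false
  credit score ≤ 422: 772 ≤ 422 is false
  co-signer present: no → false
  annual income ≤ 253962 USD: 196023 ≤ 253962 is true
Combine:
[1.1] false → false (antecedent false ⇒ implication holds) = true
[1.2] true OR false = true
[1] true AND true = true
[2.1.1.1] false OR true = true
[2.1.1] NOT true = false
[2.1] NOT false = true
[2.2.2] false AND false = false
[2.2] false OR false = false
[2] true → false = false
[3.2] false AND false = false
[3.3.1.1] false OR true = true
[3.3.1] NOT true = false
[3.3] NOT false = true
[3] false AND false AND true = false
[root] true AND false AND false = false
Overall: false → denied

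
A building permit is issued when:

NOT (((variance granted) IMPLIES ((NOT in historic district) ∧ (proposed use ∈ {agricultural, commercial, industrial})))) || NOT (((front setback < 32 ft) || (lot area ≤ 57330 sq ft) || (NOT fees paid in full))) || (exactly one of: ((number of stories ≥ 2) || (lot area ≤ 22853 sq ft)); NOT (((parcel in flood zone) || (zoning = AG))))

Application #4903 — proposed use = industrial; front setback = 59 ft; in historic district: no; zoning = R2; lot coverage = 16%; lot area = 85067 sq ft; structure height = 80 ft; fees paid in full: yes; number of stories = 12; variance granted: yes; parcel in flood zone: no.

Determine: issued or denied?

Atomic conditions:
  variance granted: yes → true
  NOT in historic district: no → true
  proposed use ∈ {agricultural, commercial, industrial}: industrial is in the set → true
  front setback < 32 ft: 59 < 32 is false
  lot area ≤ 57330 sq ft: 85067 ≤ 57330 is false
  NOT fees paid in full: yes → false
  number of stories ≥ 2: 12 ≥ 2 is true
  lot area ≤ 22853 sq ft: 85067 ≤ 22853 is false
  parcel in flood zone: no → false
  zoning = AG: R2 == AG is false
Combine:
[1.1.2] true AND true = true
[1.1] true → true = true
[1] NOT true = false
[2.1] false OR false OR false = false
[2] NOT false = true
[3.1] true OR false = true
[3.2.1] false OR false = false
[3.2] NOT false = true
[3] exactly-one(true, true) = false
[root] false OR true OR false = true
Overall: true → issued

Issued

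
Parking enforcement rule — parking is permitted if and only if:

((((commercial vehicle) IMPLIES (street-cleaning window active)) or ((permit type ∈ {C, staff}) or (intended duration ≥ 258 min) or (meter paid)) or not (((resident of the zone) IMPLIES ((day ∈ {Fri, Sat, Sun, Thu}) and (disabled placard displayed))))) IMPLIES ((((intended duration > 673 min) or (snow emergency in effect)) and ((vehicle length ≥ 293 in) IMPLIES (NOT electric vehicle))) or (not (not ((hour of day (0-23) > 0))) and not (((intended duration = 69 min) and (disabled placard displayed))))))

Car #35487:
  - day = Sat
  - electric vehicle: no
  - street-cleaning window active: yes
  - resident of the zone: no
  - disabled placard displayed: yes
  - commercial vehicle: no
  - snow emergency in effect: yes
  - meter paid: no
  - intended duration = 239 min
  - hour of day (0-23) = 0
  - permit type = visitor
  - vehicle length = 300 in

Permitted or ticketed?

Permitted

Atomic conditions:
  commercial vehicle: no → false
  street-cleaning window active: yes → true
  permit type ∈ {C, staff}: visitor is not in the set → false
  intended duration ≥ 258 min: 239 ≥ 258 is false
  meter paid: no → false
  resident of the zone: no → false
  day ∈ {Fri, Sat, Sun, Thu}: Sat is in the set → true
  disabled placard displayed: yes → true
  intended duration > 673 min: 239 > 673 is false
  snow emergency in effect: yes → true
  vehicle length ≥ 293 in: 300 ≥ 293 is true
  NOT electric vehicle: no → true
  hour of day (0-23) > 0: 0 > 0 is false
  intended duration = 69 min: 239 == 69 is false
Combine:
[1.1] false → true (antecedent false ⇒ implication holds) = true
[1.2] false OR false OR false = false
[1.3.1.2] true AND true = true
[1.3.1] false → true (antecedent false ⇒ implication holds) = true
[1.3] NOT true = false
[1] true OR false OR false = true
[2.1.1] false OR true = true
[2.1.2] true → true = true
[2.1] true AND true = true
[2.2.1.1] NOT false = true
[2.2.1] NOT true = false
[2.2.2.1] false AND true = false
[2.2.2] NOT false = true
[2.2] false AND true = false
[2] true OR false = true
[root] true → true = true
Overall: true → permitted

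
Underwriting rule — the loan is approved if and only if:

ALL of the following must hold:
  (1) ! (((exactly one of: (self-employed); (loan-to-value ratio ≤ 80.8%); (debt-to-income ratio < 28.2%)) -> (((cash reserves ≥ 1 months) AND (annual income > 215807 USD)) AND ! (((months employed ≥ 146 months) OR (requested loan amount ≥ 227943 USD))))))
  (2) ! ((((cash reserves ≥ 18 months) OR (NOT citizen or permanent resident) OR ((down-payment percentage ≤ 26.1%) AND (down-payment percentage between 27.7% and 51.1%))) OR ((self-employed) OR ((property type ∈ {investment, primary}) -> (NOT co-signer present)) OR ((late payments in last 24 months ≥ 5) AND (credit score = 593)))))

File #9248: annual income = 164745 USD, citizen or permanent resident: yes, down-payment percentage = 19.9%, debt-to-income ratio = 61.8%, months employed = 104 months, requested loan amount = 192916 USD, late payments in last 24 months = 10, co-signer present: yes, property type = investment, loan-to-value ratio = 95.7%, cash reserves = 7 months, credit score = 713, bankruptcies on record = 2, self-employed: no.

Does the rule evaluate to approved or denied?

Denied

Atomic conditions:
  self-employed: no → false
  loan-to-value ratio ≤ 80.8%: 95.7 ≤ 80.8 is false
  debt-to-income ratio < 28.2%: 61.8 < 28.2 is false
  cash reserves ≥ 1 months: 7 ≥ 1 is true
  annual income > 215807 USD: 164745 > 215807 is false
  months employed ≥ 146 months: 104 ≥ 146 is false
  requested loan amount ≥ 227943 USD: 192916 ≥ 227943 is false
  cash reserves ≥ 18 months: 7 ≥ 18 is false
  NOT citizen or permanent resident: yes → false
  down-payment percentage ≤ 26.1%: 19.9 ≤ 26.1 is true
  down-payment percentage between 27.7% and 51.1%: 19.9 in [27.7, 51.1] is false
  property type ∈ {investment, primary}: investment is in the set → true
  NOT co-signer present: yes → false
  late payments in last 24 months ≥ 5: 10 ≥ 5 is true
  credit score = 593: 713 == 593 is false
Combine:
[1.1.1] exactly-one(false, false, false) = false
[1.1.2.1] true AND false = false
[1.1.2.2.1] false OR false = false
[1.1.2.2] NOT false = true
[1.1.2] false AND true = false
[1.1] false → false (antecedent false ⇒ implication holds) = true
[1] NOT true = false
[2.1.1.3] true AND false = false
[2.1.1] false OR false OR false = false
[2.1.2.2] true → false = false
[2.1.2.3] true AND false = false
[2.1.2] false OR false OR false = false
[2.1] false OR false = false
[2] NOT false = true
[root] false AND true = false
Overall: false → denied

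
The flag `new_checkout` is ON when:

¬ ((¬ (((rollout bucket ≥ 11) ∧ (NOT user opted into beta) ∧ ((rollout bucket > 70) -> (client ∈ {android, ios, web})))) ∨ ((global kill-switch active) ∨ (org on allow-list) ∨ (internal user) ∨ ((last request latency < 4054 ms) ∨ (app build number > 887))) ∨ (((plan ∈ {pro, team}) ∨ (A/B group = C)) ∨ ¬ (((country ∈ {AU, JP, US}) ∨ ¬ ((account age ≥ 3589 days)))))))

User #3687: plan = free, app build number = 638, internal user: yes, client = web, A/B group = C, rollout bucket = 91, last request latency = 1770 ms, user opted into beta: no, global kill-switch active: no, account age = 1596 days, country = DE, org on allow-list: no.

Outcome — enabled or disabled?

Atomic conditions:
  rollout bucket ≥ 11: 91 ≥ 11 is true
  NOT user opted into beta: no → true
  rollout bucket > 70: 91 > 70 is true
  client ∈ {android, ios, web}: web is in the set → true
  global kill-switch active: no → false
  org on allow-list: no → false
  internal user: yes → true
  last request latency < 4054 ms: 1770 < 4054 is true
  app build number > 887: 638 > 887 is false
  plan ∈ {pro, team}: free is not in the set → false
  A/B group = C: C == C is true
  country ∈ {AU, JP, US}: DE is not in the set → false
  account age ≥ 3589 days: 1596 ≥ 3589 is false
Combine:
[1.1.1.3] true → true = true
[1.1.1] true AND true AND true = true
[1.1] NOT true = false
[1.2.4] true OR false = true
[1.2] false OR false OR true OR true = true
[1.3.1] false OR true = true
[1.3.2.1.2] NOT false = true
[1.3.2.1] false OR true = true
[1.3.2] NOT true = false
[1.3] true OR false = true
[1] false OR true OR true = true
[root] NOT true = false
Overall: false → disabled

Disabled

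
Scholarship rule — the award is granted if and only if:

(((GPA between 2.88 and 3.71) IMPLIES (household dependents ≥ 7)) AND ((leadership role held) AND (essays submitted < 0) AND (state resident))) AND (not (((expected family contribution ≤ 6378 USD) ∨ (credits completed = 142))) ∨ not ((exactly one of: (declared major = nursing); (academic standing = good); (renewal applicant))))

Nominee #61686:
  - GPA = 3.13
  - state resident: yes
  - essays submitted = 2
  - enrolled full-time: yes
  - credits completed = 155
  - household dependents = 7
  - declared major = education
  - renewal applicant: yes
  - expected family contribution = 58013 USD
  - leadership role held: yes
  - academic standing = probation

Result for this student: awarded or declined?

Atomic conditions:
  GPA between 2.88 and 3.71: 3.13 in [2.88, 3.71] is true
  household dependents ≥ 7: 7 ≥ 7 is true
  leadership role held: yes → true
  essays submitted < 0: 2 < 0 is false
  state resident: yes → true
  expected family contribution ≤ 6378 USD: 58013 ≤ 6378 is false
  credits completed = 142: 155 == 142 is false
  declared major = nursing: education == nursing is false
  academic standing = good: probation == good is false
  renewal applicant: yes → true
Combine:
[1.1] true → true = true
[1.2] true AND false AND true = false
[1] true AND false = false
[2.1.1] false OR false = false
[2.1] NOT false = true
[2.2.1] exactly-one(false, false, true) = true
[2.2] NOT true = false
[2] true OR false = true
[root] false AND true = false
Overall: false → declined

Declined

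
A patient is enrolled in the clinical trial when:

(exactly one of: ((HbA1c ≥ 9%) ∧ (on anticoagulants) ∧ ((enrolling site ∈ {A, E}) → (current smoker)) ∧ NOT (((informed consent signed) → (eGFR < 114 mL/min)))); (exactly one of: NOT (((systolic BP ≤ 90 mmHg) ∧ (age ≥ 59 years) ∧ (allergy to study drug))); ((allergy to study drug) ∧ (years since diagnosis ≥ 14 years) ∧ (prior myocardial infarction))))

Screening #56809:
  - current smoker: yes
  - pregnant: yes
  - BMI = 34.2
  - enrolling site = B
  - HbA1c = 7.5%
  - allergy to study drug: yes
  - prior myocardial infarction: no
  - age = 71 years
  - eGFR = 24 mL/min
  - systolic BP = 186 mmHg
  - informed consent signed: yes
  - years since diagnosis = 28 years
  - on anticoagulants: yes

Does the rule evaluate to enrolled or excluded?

Enrolled

Atomic conditions:
  HbA1c ≥ 9%: 7.5 ≥ 9 is false
  on anticoagulants: yes → true
  enrolling site ∈ {A, E}: B is not in the set → false
  current smoker: yes → true
  informed consent signed: yes → true
  eGFR < 114 mL/min: 24 < 114 is true
  systolic BP ≤ 90 mmHg: 186 ≤ 90 is false
  age ≥ 59 years: 71 ≥ 59 is true
  allergy to study drug: yes → true
  years since diagnosis ≥ 14 years: 28 ≥ 14 is true
  prior myocardial infarction: no → false
Combine:
[1.3] false → true (antecedent false ⇒ implication holds) = true
[1.4.1] true → true = true
[1.4] NOT true = false
[1] false AND true AND true AND false = false
[2.1.1] false AND true AND true = false
[2.1] NOT false = true
[2.2] true AND true AND false = false
[2] exactly-one(true, false) = true
[root] exactly-one(false, true) = true
Overall: true → enrolled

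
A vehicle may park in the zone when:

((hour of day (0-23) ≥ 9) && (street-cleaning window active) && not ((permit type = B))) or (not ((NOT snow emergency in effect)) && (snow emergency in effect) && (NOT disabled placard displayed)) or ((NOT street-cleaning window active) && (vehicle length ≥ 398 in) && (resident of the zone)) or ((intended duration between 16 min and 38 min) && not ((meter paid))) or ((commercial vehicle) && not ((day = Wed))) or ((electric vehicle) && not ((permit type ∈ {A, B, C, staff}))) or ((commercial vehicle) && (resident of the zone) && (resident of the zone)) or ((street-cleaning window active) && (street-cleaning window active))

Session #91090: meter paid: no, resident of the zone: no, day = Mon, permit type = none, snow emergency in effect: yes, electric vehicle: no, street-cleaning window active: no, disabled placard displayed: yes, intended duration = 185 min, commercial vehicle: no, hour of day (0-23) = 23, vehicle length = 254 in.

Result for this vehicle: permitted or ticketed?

Atomic conditions:
  hour of day (0-23) ≥ 9: 23 ≥ 9 is true
  street-cleaning window active: no → false
  permit type = B: none == B is false
  NOT snow emergency in effect: yes → false
  snow emergency in effect: yes → true
  NOT disabled placard displayed: yes → false
  NOT street-cleaning window active: no → true
  vehicle length ≥ 398 in: 254 ≥ 398 is false
  resident of the zone: no → false
  intended duration between 16 min and 38 min: 185 in [16, 38] is false
  meter paid: no → false
  commercial vehicle: no → false
  day = Wed: Mon == Wed is false
  electric vehicle: no → false
  permit type ∈ {A, B, C, staff}: none is not in the set → false
Combine:
[1.3] NOT false = true
[1] true AND false AND true = false
[2.1] NOT false = true
[2] true AND true AND false = false
[3] true AND false AND false = false
[4.2] NOT false = true
[4] false AND true = false
[5.2] NOT false = true
[5] false AND true = false
[6.2] NOT false = true
[6] false AND true = false
[7] false AND false AND false = false
[8] false AND false = false
[root] false OR false OR false OR false OR false OR false OR false OR false = false
Overall: false → ticketed

Ticketed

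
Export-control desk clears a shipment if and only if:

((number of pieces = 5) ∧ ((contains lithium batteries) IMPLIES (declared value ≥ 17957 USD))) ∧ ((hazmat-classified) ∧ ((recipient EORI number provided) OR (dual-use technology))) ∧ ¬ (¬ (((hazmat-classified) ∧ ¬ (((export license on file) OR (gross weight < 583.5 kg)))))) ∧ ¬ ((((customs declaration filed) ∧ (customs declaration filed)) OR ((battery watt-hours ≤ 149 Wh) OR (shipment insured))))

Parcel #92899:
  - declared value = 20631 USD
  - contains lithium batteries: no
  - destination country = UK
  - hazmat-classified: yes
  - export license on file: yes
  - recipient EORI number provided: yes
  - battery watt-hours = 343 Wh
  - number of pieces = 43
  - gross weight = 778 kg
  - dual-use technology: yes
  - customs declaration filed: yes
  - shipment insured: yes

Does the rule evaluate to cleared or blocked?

Blocked

Atomic conditions:
  number of pieces = 5: 43 == 5 is false
  contains lithium batteries: no → false
  declared value ≥ 17957 USD: 20631 ≥ 17957 is true
  hazmat-classified: yes → true
  recipient EORI number provided: yes → true
  dual-use technology: yes → true
  export license on file: yes → true
  gross weight < 583.5 kg: 778 < 583.5 is false
  customs declaration filed: yes → true
  battery watt-hours ≤ 149 Wh: 343 ≤ 149 is false
  shipment insured: yes → true
Combine:
[1.2] false → true (antecedent false ⇒ implication holds) = true
[1] false AND true = false
[2.2] true OR true = true
[2] true AND true = true
[3.1.1.2.1] true OR false = true
[3.1.1.2] NOT true = false
[3.1.1] true AND false = false
[3.1] NOT false = true
[3] NOT true = false
[4.1.1] true AND true = true
[4.1.2] false OR true = true
[4.1] true OR true = true
[4] NOT true = false
[root] false AND true AND false AND false = false
Overall: false → blocked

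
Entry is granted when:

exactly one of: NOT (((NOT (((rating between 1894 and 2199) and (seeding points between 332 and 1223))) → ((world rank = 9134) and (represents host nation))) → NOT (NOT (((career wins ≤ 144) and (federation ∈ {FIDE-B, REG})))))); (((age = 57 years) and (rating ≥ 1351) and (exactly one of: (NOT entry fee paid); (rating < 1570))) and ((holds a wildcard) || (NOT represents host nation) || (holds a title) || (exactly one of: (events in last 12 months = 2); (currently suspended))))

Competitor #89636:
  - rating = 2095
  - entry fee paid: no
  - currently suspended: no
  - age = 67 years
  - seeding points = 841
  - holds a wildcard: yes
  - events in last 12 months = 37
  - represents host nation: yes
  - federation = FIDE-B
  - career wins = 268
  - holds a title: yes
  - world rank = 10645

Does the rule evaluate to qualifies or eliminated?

Qualifies

Atomic conditions:
  rating between 1894 and 2199: 2095 in [1894, 2199] is true
  seeding points between 332 and 1223: 841 in [332, 1223] is true
  world rank = 9134: 10645 == 9134 is false
  represents host nation: yes → true
  career wins ≤ 144: 268 ≤ 144 is false
  federation ∈ {FIDE-B, REG}: FIDE-B is in the set → true
  age = 57 years: 67 == 57 is false
  rating ≥ 1351: 2095 ≥ 1351 is true
  NOT entry fee paid: no → true
  rating < 1570: 2095 < 1570 is false
  holds a wildcard: yes → true
  NOT represents host nation: yes → false
  holds a title: yes → true
  events in last 12 months = 2: 37 == 2 is false
  currently suspended: no → false
Combine:
[1.1.1.1.1] true AND true = true
[1.1.1.1] NOT true = false
[1.1.1.2] false AND true = false
[1.1.1] false → false (antecedent false ⇒ implication holds) = true
[1.1.2.1.1] false AND true = false
[1.1.2.1] NOT false = true
[1.1.2] NOT true = false
[1.1] true → false = false
[1] NOT false = true
[2.1.3] exactly-one(true, false) = true
[2.1] false AND true AND true = false
[2.2.4] exactly-one(false, false) = false
[2.2] true OR false OR true OR false = true
[2] false AND true = false
[root] exactly-one(true, false) = true
Overall: true → qualifies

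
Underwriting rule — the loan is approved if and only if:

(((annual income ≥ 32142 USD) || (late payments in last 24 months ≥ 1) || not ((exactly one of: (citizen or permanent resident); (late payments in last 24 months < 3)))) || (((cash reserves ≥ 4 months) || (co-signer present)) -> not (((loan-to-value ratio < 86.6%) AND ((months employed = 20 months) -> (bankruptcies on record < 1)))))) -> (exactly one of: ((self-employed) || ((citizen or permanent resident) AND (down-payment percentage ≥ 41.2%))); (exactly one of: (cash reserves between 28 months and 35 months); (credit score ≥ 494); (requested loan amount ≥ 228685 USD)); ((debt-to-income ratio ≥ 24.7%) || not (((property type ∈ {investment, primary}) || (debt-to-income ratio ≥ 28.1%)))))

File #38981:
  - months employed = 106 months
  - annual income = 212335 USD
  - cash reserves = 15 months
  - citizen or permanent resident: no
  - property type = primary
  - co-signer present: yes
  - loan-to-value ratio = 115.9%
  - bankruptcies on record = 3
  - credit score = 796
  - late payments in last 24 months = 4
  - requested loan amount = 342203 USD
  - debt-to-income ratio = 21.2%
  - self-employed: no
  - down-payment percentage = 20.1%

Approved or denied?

Denied

Atomic conditions:
  annual income ≥ 32142 USD: 212335 ≥ 32142 is true
  late payments in last 24 months ≥ 1: 4 ≥ 1 is true
  citizen or permanent resident: no → false
  late payments in last 24 months < 3: 4 < 3 is false
  cash reserves ≥ 4 months: 15 ≥ 4 is true
  co-signer present: yes → true
  loan-to-value ratio < 86.6%: 115.9 < 86.6 is false
  months employed = 20 months: 106 == 20 is false
  bankruptcies on record < 1: 3 < 1 is false
  self-employed: no → false
  down-payment percentage ≥ 41.2%: 20.1 ≥ 41.2 is false
  cash reserves between 28 months and 35 months: 15 in [28, 35] is false
  credit score ≥ 494: 796 ≥ 494 is true
  requested loan amount ≥ 228685 USD: 342203 ≥ 228685 is true
  debt-to-income ratio ≥ 24.7%: 21.2 ≥ 24.7 is false
  property type ∈ {investment, primary}: primary is in the set → true
  debt-to-income ratio ≥ 28.1%: 21.2 ≥ 28.1 is false
Combine:
[1.1.3.1] exactly-one(false, false) = false
[1.1.3] NOT false = true
[1.1] true OR true OR true = true
[1.2.1] true OR true = true
[1.2.2.1.2] false → false (antecedent false ⇒ implication holds) = true
[1.2.2.1] false AND true = false
[1.2.2] NOT false = true
[1.2] true → true = true
[1] true OR true = true
[2.1.2] false AND false = false
[2.1] false OR false = false
[2.2] exactly-one(false, true, true) = false
[2.3.2.1] true OR false = true
[2.3.2] NOT true = false
[2.3] false OR false = false
[2] exactly-one(false, false, false) = false
[root] true → false = false
Overall: false → denied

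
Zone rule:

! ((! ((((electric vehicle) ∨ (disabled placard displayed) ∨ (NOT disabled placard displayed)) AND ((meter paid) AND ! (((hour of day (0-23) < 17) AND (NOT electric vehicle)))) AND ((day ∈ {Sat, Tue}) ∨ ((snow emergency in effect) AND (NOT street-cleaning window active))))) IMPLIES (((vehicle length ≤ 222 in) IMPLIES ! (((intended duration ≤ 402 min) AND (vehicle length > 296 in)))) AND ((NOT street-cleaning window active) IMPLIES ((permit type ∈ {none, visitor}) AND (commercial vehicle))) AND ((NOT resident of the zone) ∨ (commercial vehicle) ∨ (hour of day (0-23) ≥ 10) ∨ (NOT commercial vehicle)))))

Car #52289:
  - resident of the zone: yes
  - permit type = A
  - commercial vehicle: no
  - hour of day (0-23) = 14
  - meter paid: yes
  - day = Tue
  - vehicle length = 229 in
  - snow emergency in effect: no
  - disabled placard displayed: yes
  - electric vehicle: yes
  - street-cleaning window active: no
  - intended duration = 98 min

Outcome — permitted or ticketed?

Ticketed

Atomic conditions:
  electric vehicle: yes → true
  disabled placard displayed: yes → true
  NOT disabled placard displayed: yes → false
  meter paid: yes → true
  hour of day (0-23) < 17: 14 < 17 is true
  NOT electric vehicle: yes → false
  day ∈ {Sat, Tue}: Tue is in the set → true
  snow emergency in effect: no → false
  NOT street-cleaning window active: no → true
  vehicle length ≤ 222 in: 229 ≤ 222 is false
  intended duration ≤ 402 min: 98 ≤ 402 is true
  vehicle length > 296 in: 229 > 296 is false
  permit type ∈ {none, visitor}: A is not in the set → false
  commercial vehicle: no → false
  NOT resident of the zone: yes → false
  hour of day (0-23) ≥ 10: 14 ≥ 10 is true
  NOT commercial vehicle: no → true
Combine:
[1.1.1.1] true OR true OR false = true
[1.1.1.2.2.1] true AND false = false
[1.1.1.2.2] NOT false = true
[1.1.1.2] true AND true = true
[1.1.1.3.2] false AND true = false
[1.1.1.3] true OR false = true
[1.1.1] true AND true AND true = true
[1.1] NOT true = false
[1.2.1.2.1] true AND false = false
[1.2.1.2] NOT false = true
[1.2.1] false → true (antecedent false ⇒ implication holds) = true
[1.2.2.2] false AND false = false
[1.2.2] true → false = false
[1.2.3] false OR false OR true OR true = true
[1.2] true AND false AND true = false
[1] false → false (antecedent false ⇒ implication holds) = true
[root] NOT true = false
Overall: false → ticketed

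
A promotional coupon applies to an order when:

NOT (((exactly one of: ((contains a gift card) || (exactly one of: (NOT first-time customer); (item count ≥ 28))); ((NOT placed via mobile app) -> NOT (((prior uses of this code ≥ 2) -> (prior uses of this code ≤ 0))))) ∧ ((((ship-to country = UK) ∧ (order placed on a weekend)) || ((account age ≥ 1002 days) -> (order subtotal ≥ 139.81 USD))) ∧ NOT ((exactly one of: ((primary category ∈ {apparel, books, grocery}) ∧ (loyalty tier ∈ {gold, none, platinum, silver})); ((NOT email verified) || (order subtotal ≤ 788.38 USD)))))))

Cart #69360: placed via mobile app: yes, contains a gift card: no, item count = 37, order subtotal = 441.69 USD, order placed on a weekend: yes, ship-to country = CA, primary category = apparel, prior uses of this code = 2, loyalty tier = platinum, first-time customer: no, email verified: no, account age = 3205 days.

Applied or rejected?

Atomic conditions:
  contains a gift card: no → false
  NOT first-time customer: no → true
  item count ≥ 28: 37 ≥ 28 is true
  NOT placed via mobile app: yes → false
  prior uses of this code ≥ 2: 2 ≥ 2 is true
  prior uses of this code ≤ 0: 2 ≤ 0 is false
  ship-to country = UK: CA == UK is false
  order placed on a weekend: yes → true
  account age ≥ 1002 days: 3205 ≥ 1002 is true
  order subtotal ≥ 139.81 USD: 441.69 ≥ 139.81 is true
  primary category ∈ {apparel, books, grocery}: apparel is in the set → true
  loyalty tier ∈ {gold, none, platinum, silver}: platinum is in the set → true
  NOT email verified: no → true
  order subtotal ≤ 788.38 USD: 441.69 ≤ 788.38 is true
Combine:
[1.1.1.2] exactly-one(true, true) = false
[1.1.1] false OR false = false
[1.1.2.2.1] true → false = false
[1.1.2.2] NOT false = true
[1.1.2] false → true (antecedent false ⇒ implication holds) = true
[1.1] exactly-one(false, true) = true
[1.2.1.1] false AND true = false
[1.2.1.2] true → true = true
[1.2.1] false OR true = true
[1.2.2.1.1] true AND true = true
[1.2.2.1.2] true OR true = true
[1.2.2.1] exactly-one(true, true) = false
[1.2.2] NOT false = true
[1.2] true AND true = true
[1] true AND true = true
[root] NOT true = false
Overall: false → rejected

Rejected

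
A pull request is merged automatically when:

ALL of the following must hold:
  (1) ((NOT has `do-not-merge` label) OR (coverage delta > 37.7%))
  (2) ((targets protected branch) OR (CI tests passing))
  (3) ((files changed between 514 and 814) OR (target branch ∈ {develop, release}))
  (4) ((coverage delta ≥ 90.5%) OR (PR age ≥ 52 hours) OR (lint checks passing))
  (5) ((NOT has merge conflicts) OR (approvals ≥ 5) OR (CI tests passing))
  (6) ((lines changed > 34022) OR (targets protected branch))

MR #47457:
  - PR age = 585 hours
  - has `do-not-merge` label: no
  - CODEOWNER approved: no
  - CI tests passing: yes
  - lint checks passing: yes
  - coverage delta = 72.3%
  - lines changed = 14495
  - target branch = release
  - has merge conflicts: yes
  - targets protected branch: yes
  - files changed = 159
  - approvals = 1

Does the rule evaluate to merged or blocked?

Atomic conditions:
  NOT has `do-not-merge` label: no → true
  coverage delta > 37.7%: 72.3 > 37.7 is true
  targets protected branch: yes → true
  CI tests passing: yes → true
  files changed between 514 and 814: 159 in [514, 814] is false
  target branch ∈ {develop, release}: release is in the set → true
  coverage delta ≥ 90.5%: 72.3 ≥ 90.5 is false
  PR age ≥ 52 hours: 585 ≥ 52 is true
  lint checks passing: yes → true
  NOT has merge conflicts: yes → false
  approvals ≥ 5: 1 ≥ 5 is false
  lines changed > 34022: 14495 > 34022 is false
Combine:
[1] true OR true = true
[2] true OR true = true
[3] false OR true = true
[4] false OR true OR true = true
[5] false OR false OR true = true
[6] false OR true = true
[root] true AND true AND true AND true AND true AND true = true
Overall: true → merged

Merged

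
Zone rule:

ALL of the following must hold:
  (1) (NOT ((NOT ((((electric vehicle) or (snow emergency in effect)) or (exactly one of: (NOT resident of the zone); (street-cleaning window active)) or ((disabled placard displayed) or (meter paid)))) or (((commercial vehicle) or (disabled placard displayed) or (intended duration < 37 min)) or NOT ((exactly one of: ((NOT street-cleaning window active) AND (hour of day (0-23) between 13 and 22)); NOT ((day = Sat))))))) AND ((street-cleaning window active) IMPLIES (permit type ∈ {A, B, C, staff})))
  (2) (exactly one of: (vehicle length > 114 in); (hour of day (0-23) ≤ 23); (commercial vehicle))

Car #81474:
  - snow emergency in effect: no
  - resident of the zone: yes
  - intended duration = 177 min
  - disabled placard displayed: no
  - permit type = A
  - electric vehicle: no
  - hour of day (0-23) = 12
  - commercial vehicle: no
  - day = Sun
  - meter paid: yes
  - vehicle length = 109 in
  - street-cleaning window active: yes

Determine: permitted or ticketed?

Permitted

Atomic conditions:
  electric vehicle: no → false
  snow emergency in effect: no → false
  NOT resident of the zone: yes → false
  street-cleaning window active: yes → true
  disabled placard displayed: no → false
  meter paid: yes → true
  commercial vehicle: no → false
  intended duration < 37 min: 177 < 37 is false
  NOT street-cleaning window active: yes → false
  hour of day (0-23) between 13 and 22: 12 in [13, 22] is false
  day = Sat: Sun == Sat is false
  permit type ∈ {A, B, C, staff}: A is in the set → true
  vehicle length > 114 in: 109 > 114 is false
  hour of day (0-23) ≤ 23: 12 ≤ 23 is true
Combine:
[1.1.1.1.1.1] false OR false = false
[1.1.1.1.1.2] exactly-one(false, true) = true
[1.1.1.1.1.3] false OR true = true
[1.1.1.1.1] false OR true OR true = true
[1.1.1.1] NOT true = false
[1.1.1.2.1] false OR false OR false = false
[1.1.1.2.2.1.1] false AND false = false
[1.1.1.2.2.1.2] NOT false = true
[1.1.1.2.2.1] exactly-one(false, true) = true
[1.1.1.2.2] NOT true = false
[1.1.1.2] false OR false = false
[1.1.1] false OR false = false
[1.1] NOT false = true
[1.2] true → true = true
[1] true AND true = true
[2] exactly-one(false, true, false) = true
[root] true AND true = true
Overall: true → permitted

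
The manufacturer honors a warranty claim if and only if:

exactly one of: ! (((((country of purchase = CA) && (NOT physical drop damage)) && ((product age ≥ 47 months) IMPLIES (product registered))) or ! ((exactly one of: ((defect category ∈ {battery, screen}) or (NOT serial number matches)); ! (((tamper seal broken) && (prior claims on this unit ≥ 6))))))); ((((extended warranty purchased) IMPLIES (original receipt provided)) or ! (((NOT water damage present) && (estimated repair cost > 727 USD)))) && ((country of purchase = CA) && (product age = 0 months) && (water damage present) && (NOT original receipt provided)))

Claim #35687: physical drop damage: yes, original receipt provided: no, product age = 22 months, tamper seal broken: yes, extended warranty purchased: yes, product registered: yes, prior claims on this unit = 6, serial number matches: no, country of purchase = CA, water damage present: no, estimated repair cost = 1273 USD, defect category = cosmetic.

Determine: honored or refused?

Honored

Atomic conditions:
  country of purchase = CA: CA == CA is true
  NOT physical drop damage: yes → false
  product age ≥ 47 months: 22 ≥ 47 is false
  product registered: yes → true
  defect category ∈ {battery, screen}: cosmetic is not in the set → false
  NOT serial number matches: no → true
  tamper seal broken: yes → true
  prior claims on this unit ≥ 6: 6 ≥ 6 is true
  extended warranty purchased: yes → true
  original receipt provided: no → false
  NOT water damage present: no → true
  estimated repair cost > 727 USD: 1273 > 727 is true
  product age = 0 months: 22 == 0 is false
  water damage present: no → false
  NOT original receipt provided: no → true
Combine:
[1.1.1.1] true AND false = false
[1.1.1.2] false → true (antecedent false ⇒ implication holds) = true
[1.1.1] false AND true = false
[1.1.2.1.1] false OR true = true
[1.1.2.1.2.1] true AND true = true
[1.1.2.1.2] NOT true = false
[1.1.2.1] exactly-one(true, false) = true
[1.1.2] NOT true = false
[1.1] false OR false = false
[1] NOT false = true
[2.1.1] true → false = false
[2.1.2.1] true AND true = true
[2.1.2] NOT true = false
[2.1] false OR false = false
[2.2] true AND false AND false AND true = false
[2] false AND false = false
[root] exactly-one(true, false) = true
Overall: true → honored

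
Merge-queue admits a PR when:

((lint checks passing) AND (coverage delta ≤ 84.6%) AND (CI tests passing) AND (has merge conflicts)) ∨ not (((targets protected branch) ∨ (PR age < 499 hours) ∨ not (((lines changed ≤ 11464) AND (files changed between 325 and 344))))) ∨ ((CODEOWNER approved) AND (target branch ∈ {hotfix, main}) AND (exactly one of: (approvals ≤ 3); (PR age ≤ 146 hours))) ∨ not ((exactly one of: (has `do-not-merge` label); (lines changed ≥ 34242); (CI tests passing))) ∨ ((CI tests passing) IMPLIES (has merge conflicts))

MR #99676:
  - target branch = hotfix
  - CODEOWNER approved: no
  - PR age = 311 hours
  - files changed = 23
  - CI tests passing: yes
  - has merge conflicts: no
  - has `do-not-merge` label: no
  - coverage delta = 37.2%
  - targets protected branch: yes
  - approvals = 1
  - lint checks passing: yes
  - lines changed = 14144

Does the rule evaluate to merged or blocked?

Atomic conditions:
  lint checks passing: yes → true
  coverage delta ≤ 84.6%: 37.2 ≤ 84.6 is true
  CI tests passing: yes → true
  has merge conflicts: no → false
  targets protected branch: yes → true
  PR age < 499 hours: 311 < 499 is true
  lines changed ≤ 11464: 14144 ≤ 11464 is false
  files changed between 325 and 344: 23 in [325, 344] is false
  CODEOWNER approved: no → false
  target branch ∈ {hotfix, main}: hotfix is in the set → true
  approvals ≤ 3: 1 ≤ 3 is true
  PR age ≤ 146 hours: 311 ≤ 146 is false
  has `do-not-merge` label: no → false
  lines changed ≥ 34242: 14144 ≥ 34242 is false
Combine:
[1] true AND true AND true AND false = false
[2.1.3.1] false AND false = false
[2.1.3] NOT false = true
[2.1] true OR true OR true = true
[2] NOT true = false
[3.3] exactly-one(true, false) = true
[3] false AND true AND true = false
[4.1] exactly-one(false, false, true) = true
[4] NOT true = false
[5] true → false = false
[root] false OR false OR false OR false OR false = false
Overall: false → blocked

Blocked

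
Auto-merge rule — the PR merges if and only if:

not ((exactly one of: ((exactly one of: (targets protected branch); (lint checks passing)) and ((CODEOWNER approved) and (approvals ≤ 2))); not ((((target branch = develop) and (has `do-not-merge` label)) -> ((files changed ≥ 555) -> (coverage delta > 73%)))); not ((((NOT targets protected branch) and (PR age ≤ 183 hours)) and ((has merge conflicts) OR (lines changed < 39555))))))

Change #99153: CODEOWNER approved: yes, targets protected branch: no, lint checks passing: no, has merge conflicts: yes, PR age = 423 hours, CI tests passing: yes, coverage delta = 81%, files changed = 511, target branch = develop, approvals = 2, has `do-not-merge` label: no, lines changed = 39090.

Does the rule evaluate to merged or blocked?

Atomic conditions:
  targets protected branch: no → false
  lint checks passing: no → false
  CODEOWNER approved: yes → true
  approvals ≤ 2: 2 ≤ 2 is true
  target branch = develop: develop == develop is true
  has `do-not-merge` label: no → false
  files changed ≥ 555: 511 ≥ 555 is false
  coverage delta > 73%: 81 > 73 is true
  NOT targets protected branch: no → true
  PR age ≤ 183 hours: 423 ≤ 183 is false
  has merge conflicts: yes → true
  lines changed < 39555: 39090 < 39555 is true
Combine:
[1.1.1] exactly-one(false, false) = false
[1.1.2] true AND true = true
[1.1] false AND true = false
[1.2.1.1] true AND false = false
[1.2.1.2] false → true (antecedent false ⇒ implication holds) = true
[1.2.1] false → true (antecedent false ⇒ implication holds) = true
[1.2] NOT true = false
[1.3.1.1] true AND false = false
[1.3.1.2] true OR true = true
[1.3.1] false AND true = false
[1.3] NOT false = true
[1] exactly-one(false, false, true) = true
[root] NOT true = false
Overall: false → blocked

Blocked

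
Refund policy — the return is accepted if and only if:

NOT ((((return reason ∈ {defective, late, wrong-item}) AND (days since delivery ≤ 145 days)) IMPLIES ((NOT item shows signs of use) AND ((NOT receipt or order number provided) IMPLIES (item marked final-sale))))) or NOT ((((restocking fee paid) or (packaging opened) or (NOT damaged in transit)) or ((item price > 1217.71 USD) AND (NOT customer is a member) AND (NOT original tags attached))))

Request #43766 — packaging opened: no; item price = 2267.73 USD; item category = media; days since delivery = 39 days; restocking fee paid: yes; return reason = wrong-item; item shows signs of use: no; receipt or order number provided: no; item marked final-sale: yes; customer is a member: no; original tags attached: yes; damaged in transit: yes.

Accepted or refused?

Atomic conditions:
  return reason ∈ {defective, late, wrong-item}: wrong-item is in the set → true
  days since delivery ≤ 145 days: 39 ≤ 145 is true
  NOT item shows signs of use: no → true
  NOT receipt or order number provided: no → true
  item marked final-sale: yes → true
  restocking fee paid: yes → true
  packaging opened: no → false
  NOT damaged in transit: yes → false
  item price > 1217.71 USD: 2267.73 > 1217.71 is true
  NOT customer is a member: no → true
  NOT original tags attached: yes → false
Combine:
[1.1.1] true AND true = true
[1.1.2.2] true → true = true
[1.1.2] true AND true = true
[1.1] true → true = true
[1] NOT true = false
[2.1.1] true OR false OR false = true
[2.1.2] true AND true AND false = false
[2.1] true OR false = true
[2] NOT true = false
[root] false OR false = false
Overall: false → refused

Refused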